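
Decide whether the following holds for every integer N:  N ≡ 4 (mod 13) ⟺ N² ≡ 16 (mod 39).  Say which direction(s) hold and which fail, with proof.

(⟹) This fails: take N = 30. Then 30 ≡ 4 (mod 13), but 30² = 900 ≡ 3 (mod 39), not 16.

(⟸) This fails: take N = 22. Then 22² = 484 ≡ 16 (mod 39), yet 22 ≡ 9 (mod 13), not 4.

Neither implication holds.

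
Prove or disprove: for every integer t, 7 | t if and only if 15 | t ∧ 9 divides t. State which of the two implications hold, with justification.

Neither implication holds.

[⇒] This fails: take t = 7. Certainly 7 ∣ 7, but 15 ∤ 7.

[⇐] This fails: take t = 45. Both 15 ∣ 45 and 9 ∣ 45, yet 45 is not a multiple of 7 (since 45 = 6·7 + 3), so 7 ∤ 45.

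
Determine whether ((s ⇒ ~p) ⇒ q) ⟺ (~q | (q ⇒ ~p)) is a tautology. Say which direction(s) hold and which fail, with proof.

(⟹) This fails. Under p = T, s = F, q = T, the left side is true but the right side is false.

(⟸) This fails. Under p = F, s = F, q = F, the left side is false but the right side is true.

Neither direction holds.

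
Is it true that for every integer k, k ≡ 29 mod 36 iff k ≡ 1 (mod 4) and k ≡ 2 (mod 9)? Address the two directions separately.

(→) Suppose k ≡ 29 (mod 36); write k = 36j + 29. Since 4 ∣ 36, reducing mod 4 gives k ≡ 29 ≡ 1 (mod 4); since 9 ∣ 36, reducing mod 9 gives k ≡ 29 ≡ 2 (mod 9).

(←) Conversely, if k ≡ 1 (mod 4) and k ≡ 2 (mod 9), then by the Chinese remainder theorem k ≡ 29 (mod 36). This is exactly k ≡ 29 (mod 36).

The biconditional holds.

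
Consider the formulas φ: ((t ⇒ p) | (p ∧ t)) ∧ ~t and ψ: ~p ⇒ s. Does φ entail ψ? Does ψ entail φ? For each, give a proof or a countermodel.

(→) This fails. Under p = F, s = F, t = F, the left side is true but the right side is false.

(←) This fails. Under p = T, s = F, t = T, the left side is false but the right side is true.

Both directions fail.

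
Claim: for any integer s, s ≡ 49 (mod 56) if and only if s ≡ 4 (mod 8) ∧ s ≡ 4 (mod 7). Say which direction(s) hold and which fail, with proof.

[⇒] This fails: s = 49 gives 49 ≡ 49 (mod 56) but 49 ≡ 1 (mod 8), so the conjunction on the right does not hold.

[⇐] This fails: s = 4 satisfies both congruences on the right (4 ≡ 4 mod 8 and 4 ≡ 4 mod 7) yet 4 ≡ 4 (mod 56), not 49.

(⇒) fails and (⇐) fails.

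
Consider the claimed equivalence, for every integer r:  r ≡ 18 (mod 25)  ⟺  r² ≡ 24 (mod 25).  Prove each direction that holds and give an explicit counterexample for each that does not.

(⟹) Suppose r ≡ 18 (mod 25). Write r = 25j + 18. Then (25j + 18)² = 625j² + 900j + 324 = 25(25j² + 36j + 12) + 24, so r² ≡ 24 (mod 25).

(⟸) This fails: take r = 7. Then 7² = 49 ≡ 24 (mod 25), yet 7 ≡ 7 (mod 25), not 18.

Only the forward direction holds.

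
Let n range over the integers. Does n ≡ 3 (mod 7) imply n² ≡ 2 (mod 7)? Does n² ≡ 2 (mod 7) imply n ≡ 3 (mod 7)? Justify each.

Only the forward implication holds.

Forward direction. Suppose n ≡ 3 (mod 7). Write n = 7j + 3. Then (7j + 3)² = 49j² + 42j + 9 = 7(7j² + 6j + 1) + 2, so n² ≡ 2 (mod 7).

Converse. This fails: take n = 4. Then 4² = 16 ≡ 2 (mod 7), yet 4 ≡ 4 (mod 7), not 3.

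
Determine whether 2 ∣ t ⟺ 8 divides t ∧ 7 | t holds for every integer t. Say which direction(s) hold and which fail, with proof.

(⇒) fails; (⇐) holds.

Forward direction. This fails: take t = 2. Certainly 2 ∣ 2, but 8 ∤ 2.

Converse. Suppose 8 ∣ t and 7 ∣ t. Any common multiple of 8 and 7 is a multiple of their lcm; here gcd(8, 7) = 1, so lcm(8, 7) = 8·7 = 56, so 56 ∣ t. Since 2 ∣ 56, it follows that 2 ∣ t.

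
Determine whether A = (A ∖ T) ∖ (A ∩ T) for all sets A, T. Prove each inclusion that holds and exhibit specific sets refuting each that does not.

(⊆) This inclusion fails. Take A = {1}, T = {1}; then 1 ∈ A but 1 ∉ (A ∖ T) ∖ (A ∩ T).

(⊇) Let x ∈ (A ∖ T) ∖ (A ∩ T). Then x ∈ A and x ∉ T, from which x ∈ A.

Only the reverse inclusion holds.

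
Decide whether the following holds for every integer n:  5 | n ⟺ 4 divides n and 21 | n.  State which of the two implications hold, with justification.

(⟹) This fails: take n = 5. Certainly 5 ∣ 5, but 4 ∤ 5.

(⟸) This fails: take n = 84. Both 4 ∣ 84 and 21 ∣ 84, yet 84 is not a multiple of 5 (since 84 = 16·5 + 4), so 5 ∤ 84.

(⇒) fails and (⇐) fails.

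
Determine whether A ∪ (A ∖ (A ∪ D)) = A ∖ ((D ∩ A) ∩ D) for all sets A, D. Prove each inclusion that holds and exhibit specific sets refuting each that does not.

Only the reverse inclusion holds.

(⟸) Let x ∈ A ∖ ((D ∩ A) ∩ D). Then x ∈ A and x ∉ D, from which x ∈ A ∪ (A ∖ (A ∪ D)).

(⟹) This inclusion fails. Take A = {1}, D = {1}; then 1 ∈ A ∪ (A ∖ (A ∪ D)) but 1 ∉ A ∖ ((D ∩ A) ∩ D).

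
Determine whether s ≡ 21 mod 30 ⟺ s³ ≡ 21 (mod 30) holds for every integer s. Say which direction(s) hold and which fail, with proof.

The biconditional holds.

Forward direction. Suppose s ≡ 21 mod 30. Write s = 30j + 21. Then (30j + 21)³ = 27000j³ + 56700j² + 39690j + 9261 = 30(900j³ + 1890j² + 1323j + 308) + 21, so s³ ≡ 21 (mod 30).

Converse. Suppose s³ ≡ 21 (mod 30). The only residue r in {0, …, 29} with r³ ≡ 21 (mod 30) is r = 21, so s ≡ 21 (mod 30).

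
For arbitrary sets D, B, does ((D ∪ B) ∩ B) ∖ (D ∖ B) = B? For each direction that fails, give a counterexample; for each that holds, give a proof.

(⟹) Let x ∈ ((D ∪ B) ∩ B) ∖ (D ∖ B). Then either x ∈ B and x ∉ D; or x ∈ D ∩ B. In each case x ∈ B, so ((D ∪ B) ∩ B) ∖ (D ∖ B) ⊆ B.

(⟸) Let x ∈ B. Then either x ∈ B and x ∉ D; or x ∈ D ∩ B. In each case x ∈ ((D ∪ B) ∩ B) ∖ (D ∖ B), so B ⊆ ((D ∪ B) ∩ B) ∖ (D ∖ B).

Both inclusions hold.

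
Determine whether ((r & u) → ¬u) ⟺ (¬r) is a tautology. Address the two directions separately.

Not equivalent: only (⇐) holds.

Forward direction. This fails. Under r = T, u = F, the left side is true but the right side is false.

Converse. Assume the antecedent. If r is true, the antecedent cannot hold. If r is false, (r & u) → ¬u reduces to true regardless of the other variables. Either way (r & u) → ¬u holds.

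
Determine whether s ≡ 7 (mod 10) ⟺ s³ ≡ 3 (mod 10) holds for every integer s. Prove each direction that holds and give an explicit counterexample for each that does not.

Both directions hold; the statement is true.

[⇒] Suppose s ≡ 7 (mod 10). Write s = 10j + 7. Then (10j + 7)³ = 1000j³ + 2100j² + 1470j + 343 = 10(100j³ + 210j² + 147j + 34) + 3, so s³ ≡ 3 (mod 10).

[⇐] Conversely, suppose s³ ≡ 3 (mod 10). The only residue r in {0, …, 9} with r³ ≡ 3 (mod 10) is r = 7, so s ≡ 7 (mod 10).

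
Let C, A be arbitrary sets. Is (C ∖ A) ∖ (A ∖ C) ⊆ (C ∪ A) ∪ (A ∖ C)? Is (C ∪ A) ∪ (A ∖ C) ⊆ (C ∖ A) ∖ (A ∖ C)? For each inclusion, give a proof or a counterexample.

Forward inclusion. Let x ∈ (C ∖ A) ∖ (A ∖ C). Then x ∈ C and x ∉ A, from which x ∈ (C ∪ A) ∪ (A ∖ C).

Reverse inclusion. This inclusion fails. Take C = ∅, A = {1}; then 1 ∈ (C ∪ A) ∪ (A ∖ C) but 1 ∉ (C ∖ A) ∖ (A ∖ C).

Only the forward inclusion holds.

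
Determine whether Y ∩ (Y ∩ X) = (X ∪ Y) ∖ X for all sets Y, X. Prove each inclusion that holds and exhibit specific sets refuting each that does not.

(⊆) fails and (⊇) fails.

(⟹) This inclusion fails. Take Y = {1}, X = {1}; then 1 ∈ Y ∩ (Y ∩ X) but 1 ∉ (X ∪ Y) ∖ X.

(⟸) This inclusion fails. Take Y = {1}, X = ∅; then 1 ∈ (X ∪ Y) ∖ X but 1 ∉ Y ∩ (Y ∩ X).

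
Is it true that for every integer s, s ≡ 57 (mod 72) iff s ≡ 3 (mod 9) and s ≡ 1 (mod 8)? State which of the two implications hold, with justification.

[⇒] Suppose s ≡ 57 (mod 72); write s = 72j + 57. Since 9 ∣ 72, reducing mod 9 gives s ≡ 57 ≡ 3 (mod 9); since 8 ∣ 72, reducing mod 8 gives s ≡ 57 ≡ 1 (mod 8).

[⇐] Conversely, if s ≡ 3 (mod 9) and s ≡ 1 (mod 8), then by the Chinese remainder theorem s ≡ 57 (mod 72). This is exactly s ≡ 57 (mod 72).

Both directions hold.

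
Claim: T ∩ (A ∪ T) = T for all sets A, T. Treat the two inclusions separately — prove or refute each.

Both inclusions hold; the sets are equal.

(⊆) Let x ∈ T ∩ (A ∪ T). Then either x ∈ T and x ∉ A; or x ∈ A ∩ T. In each case x ∈ T, so T ∩ (A ∪ T) ⊆ T.

(⊇) Let x ∈ T. Then either x ∈ T and x ∉ A; or x ∈ A ∩ T. In each case x ∈ T ∩ (A ∪ T), so T ⊆ T ∩ (A ∪ T).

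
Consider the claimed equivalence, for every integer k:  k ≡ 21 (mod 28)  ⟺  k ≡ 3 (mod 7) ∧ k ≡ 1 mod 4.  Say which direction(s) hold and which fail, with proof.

Forward direction. This fails: k = 21 gives 21 ≡ 21 (mod 28) but 21 ≡ 0 (mod 7), so the conjunction on the right does not hold.

Converse. This fails: k = 17 satisfies both congruences on the right (17 ≡ 3 mod 7 and 17 ≡ 1 mod 4) yet 17 ≡ 17 (mod 28), not 21.

(⇒) fails and (⇐) fails.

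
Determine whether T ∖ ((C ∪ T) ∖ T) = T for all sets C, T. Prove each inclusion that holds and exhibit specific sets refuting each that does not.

(⟸) Let x ∈ T. Then either x ∈ T and x ∉ C; or x ∈ C ∩ T. In each case x ∈ T ∖ ((C ∪ T) ∖ T), so T ⊆ T ∖ ((C ∪ T) ∖ T).

(⟹) Let x ∈ T ∖ ((C ∪ T) ∖ T). Then either x ∈ T and x ∉ C; or x ∈ C ∩ T. In each case x ∈ T, so T ∖ ((C ∪ T) ∖ T) ⊆ T.

The two sets are equal.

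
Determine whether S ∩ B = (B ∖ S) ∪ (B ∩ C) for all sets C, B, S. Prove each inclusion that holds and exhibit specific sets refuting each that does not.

(⟹) This inclusion fails. Take C = ∅, B = {1}, S = {1}; then 1 ∈ S ∩ B but 1 ∉ (B ∖ S) ∪ (B ∩ C).

(⟸) This inclusion fails. Take C = ∅, B = {1}, S = ∅; then 1 ∈ (B ∖ S) ∪ (B ∩ C) but 1 ∉ S ∩ B.

Neither inclusion holds.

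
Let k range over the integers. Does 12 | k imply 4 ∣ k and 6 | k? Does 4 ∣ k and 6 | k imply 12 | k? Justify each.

(⇒) If 12 ∣ k, write k = 12q. Since 12 = 3·4, k = 4·(3q), so 4 ∣ k; and since 12 = 2·6, k = 6·(2q), so 6 ∣ k.

(⇐) Suppose 4 ∣ k and 6 ∣ k. Any common multiple of 4 and 6 is a multiple of their lcm; here lcm(4, 6) = 4·6/gcd(4, 6) = 24/2 = 12, so 12 ∣ k.

The biconditional holds.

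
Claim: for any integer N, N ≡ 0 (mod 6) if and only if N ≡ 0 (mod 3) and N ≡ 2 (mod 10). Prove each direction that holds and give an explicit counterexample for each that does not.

Only the converse holds.

(←) If N ≡ 0 (mod 3) and N ≡ 2 (mod 10), then by the Chinese remainder theorem N ≡ 12 (mod 30). Since 12 ≡ 0 (mod 6) and 6 ∣ 30, we get N ≡ 0 (mod 6).

(→) This fails: N = 0 gives 0 ≡ 0 (mod 6) but 0 ≡ 0 (mod 10), so the conjunction on the right does not hold.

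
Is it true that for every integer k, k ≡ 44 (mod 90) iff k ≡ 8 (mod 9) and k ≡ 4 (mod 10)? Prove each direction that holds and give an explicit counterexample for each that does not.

Both implications hold.

[⇐] If k ≡ 8 (mod 9) and k ≡ 4 (mod 10), then by the Chinese remainder theorem k ≡ 44 (mod 90). This is exactly k ≡ 44 (mod 90).

[⇒] Suppose k ≡ 44 (mod 90); write k = 90j + 44. Since 9 ∣ 90, reducing mod 9 gives k ≡ 44 ≡ 8 (mod 9); since 10 ∣ 90, reducing mod 10 gives k ≡ 44 ≡ 4 (mod 10).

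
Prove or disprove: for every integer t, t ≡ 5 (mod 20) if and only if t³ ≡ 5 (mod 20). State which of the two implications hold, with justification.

Equivalent; both directions hold.

[⇒] Suppose t ≡ 5 (mod 20). Write t = 20j + 5. Then (20j + 5)³ = 8000j³ + 6000j² + 1500j + 125 = 20(400j³ + 300j² + 75j + 6) + 5, so t³ ≡ 5 (mod 20).

[⇐] Conversely, suppose t³ ≡ 5 (mod 20). The only residue r in {0, …, 19} with r³ ≡ 5 (mod 20) is r = 5, so t ≡ 5 (mod 20).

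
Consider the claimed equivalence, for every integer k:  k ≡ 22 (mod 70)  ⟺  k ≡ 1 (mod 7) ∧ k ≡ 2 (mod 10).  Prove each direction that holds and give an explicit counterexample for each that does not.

Forward direction. Suppose k ≡ 22 (mod 70); write k = 70j + 22. Since 7 ∣ 70, reducing mod 7 gives k ≡ 22 ≡ 1 (mod 7); since 10 ∣ 70, reducing mod 10 gives k ≡ 22 ≡ 2 (mod 10).

Converse. If k ≡ 1 (mod 7) and k ≡ 2 (mod 10), then by the Chinese remainder theorem k ≡ 22 (mod 70). This is exactly k ≡ 22 (mod 70).

Both directions hold.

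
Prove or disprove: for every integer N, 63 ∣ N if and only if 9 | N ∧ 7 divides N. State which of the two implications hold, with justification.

The biconditional holds.

Forward direction. If 63 ∣ N, write N = 63q. Since 63 = 7·9, N = 9·(7q), so 9 ∣ N; and since 63 = 9·7, N = 7·(9q), so 7 ∣ N.

Converse. Suppose 9 ∣ N and 7 ∣ N. Any common multiple of 9 and 7 is a multiple of their lcm; here gcd(9, 7) = 1, so lcm(9, 7) = 9·7 = 63, so 63 ∣ N.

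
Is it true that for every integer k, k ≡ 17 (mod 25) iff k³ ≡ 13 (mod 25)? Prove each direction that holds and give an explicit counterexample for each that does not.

Both implications hold.

(⇒) Suppose k ≡ 17 (mod 25). Write k = 25j + 17. Then (25j + 17)³ = 15625j³ + 31875j² + 21675j + 4913 = 25(625j³ + 1275j² + 867j + 196) + 13, so k³ ≡ 13 (mod 25).

(⇐) Conversely, suppose k³ ≡ 13 (mod 25). The only residue r in {0, …, 24} with r³ ≡ 13 (mod 25) is r = 17, so k ≡ 17 (mod 25).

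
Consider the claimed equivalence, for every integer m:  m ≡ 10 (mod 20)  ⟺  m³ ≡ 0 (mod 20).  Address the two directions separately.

(⟹) Suppose m ≡ 10 (mod 20). Write m = 20j + 10. Then (20j + 10)³ = 8000j³ + 12000j² + 6000j + 1000 = 20(400j³ + 600j² + 300j + 50) + 0, so m³ ≡ 0 (mod 20).

(⟸) This fails: take m = 0. Then 0³ = 0 ≡ 0 (mod 20), yet 0 ≡ 0 (mod 20), not 10.

The forward direction holds; the converse fails.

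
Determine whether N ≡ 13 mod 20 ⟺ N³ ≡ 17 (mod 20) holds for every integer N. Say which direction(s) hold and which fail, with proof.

Both directions hold.

Forward direction. Suppose N ≡ 13 mod 20. Write N = 20j + 13. Then (20j + 13)³ = 8000j³ + 15600j² + 10140j + 2197 = 20(400j³ + 780j² + 507j + 109) + 17, so N³ ≡ 17 (mod 20).

Converse. Suppose N³ ≡ 17 (mod 20). The only residue r in {0, …, 19} with r³ ≡ 17 (mod 20) is r = 13, so N ≡ 13 (mod 20).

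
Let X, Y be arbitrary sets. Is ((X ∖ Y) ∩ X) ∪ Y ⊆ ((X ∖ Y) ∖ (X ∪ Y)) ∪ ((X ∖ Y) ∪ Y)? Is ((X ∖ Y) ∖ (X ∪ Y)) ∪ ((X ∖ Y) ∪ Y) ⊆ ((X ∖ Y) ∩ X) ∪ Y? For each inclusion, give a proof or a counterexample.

Both inclusions hold; the sets are equal.

(⟹) Let x ∈ ((X ∖ Y) ∩ X) ∪ Y. Then either x ∈ X and x ∉ Y; or x ∈ Y and x ∉ X; or x ∈ X ∩ Y. In each case x ∈ ((X ∖ Y) ∖ (X ∪ Y)) ∪ ((X ∖ Y) ∪ Y), so ((X ∖ Y) ∩ X) ∪ Y ⊆ ((X ∖ Y) ∖ (X ∪ Y)) ∪ ((X ∖ Y) ∪ Y).

(⟸) Let x ∈ ((X ∖ Y) ∖ (X ∪ Y)) ∪ ((X ∖ Y) ∪ Y). Then either x ∈ X and x ∉ Y; or x ∈ Y and x ∉ X; or x ∈ X ∩ Y. In each case x ∈ ((X ∖ Y) ∩ X) ∪ Y, so ((X ∖ Y) ∖ (X ∪ Y)) ∪ ((X ∖ Y) ∪ Y) ⊆ ((X ∖ Y) ∩ X) ∪ Y.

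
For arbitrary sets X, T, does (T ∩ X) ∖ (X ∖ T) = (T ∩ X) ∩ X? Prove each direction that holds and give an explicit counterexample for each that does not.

Both inclusions hold; the sets are equal.

(⊆) Let x ∈ (T ∩ X) ∖ (X ∖ T). Then x ∈ X ∩ T, from which x ∈ (T ∩ X) ∩ X.

(⊇) Let x ∈ (T ∩ X) ∩ X. Then x ∈ X ∩ T, from which x ∈ (T ∩ X) ∖ (X ∖ T).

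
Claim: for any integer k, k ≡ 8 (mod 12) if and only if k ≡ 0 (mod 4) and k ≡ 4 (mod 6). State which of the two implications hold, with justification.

Forward direction. This fails: k = 8 gives 8 ≡ 8 (mod 12) but 8 ≡ 2 (mod 6), so the conjunction on the right does not hold.

Converse. This fails: k = 4 satisfies both congruences on the right (4 ≡ 0 mod 4 and 4 ≡ 4 mod 6) yet 4 ≡ 4 (mod 12), not 8.

Neither implication holds.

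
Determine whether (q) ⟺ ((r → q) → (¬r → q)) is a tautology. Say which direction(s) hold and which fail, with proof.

(⇒) Assume the antecedent. If q is true, (r → q) → (¬r → q) reduces to true regardless of the other variables. If q is false, the antecedent cannot hold. Either way (r → q) → (¬r → q) holds.

(⇐) This fails. Under q = F, r = T, the left side is false but the right side is true.

(⇒) holds; (⇐) fails.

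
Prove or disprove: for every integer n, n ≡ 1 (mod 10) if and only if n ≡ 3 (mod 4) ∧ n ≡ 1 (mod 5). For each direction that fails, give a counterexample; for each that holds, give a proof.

(⇒) This fails: n = 1 gives 1 ≡ 1 (mod 10) but 1 ≡ 1 (mod 4), so the conjunction on the right does not hold.

(⇐) Conversely, if n ≡ 3 (mod 4) and n ≡ 1 (mod 5), then by the Chinese remainder theorem n ≡ 11 (mod 20). Since 11 ≡ 1 (mod 10) and 10 ∣ 20, we get n ≡ 1 (mod 10).

The forward direction fails; the converse holds.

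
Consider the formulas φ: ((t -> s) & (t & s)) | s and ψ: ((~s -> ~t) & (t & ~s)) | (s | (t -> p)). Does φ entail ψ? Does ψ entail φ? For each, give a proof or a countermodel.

Only the forward direction holds.

(⇒) Assume the antecedent. If t is true, the antecedent forces (t = T, p = F, s = T) or (t = T, p = T, s = T), and the consequent holds there. If t is false, the consequent reduces to true regardless of the other variables. Either way the consequent holds.

(⇐) This fails. Under t = F, p = F, s = F, the left side is false but the right side is true.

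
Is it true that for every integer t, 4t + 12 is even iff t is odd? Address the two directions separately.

[⇐] Suppose t is odd. Since 4 is even, 4t is even for every t, so 4t + 12 has the same parity as 12, which is even. Hence 4t + 12 is even.

[⇒] This fails: take t = 2. Then 4t + 12 = 20, which is even, yet t = 2 is even, not odd.

Only the reverse direction holds.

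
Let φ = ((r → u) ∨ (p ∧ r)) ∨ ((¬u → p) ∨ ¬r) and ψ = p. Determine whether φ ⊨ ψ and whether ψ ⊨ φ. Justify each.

Only the converse holds.

Forward direction. This fails. Under p = F, r = F, u = F, the left side is true but the right side is false.

Converse. Assume the antecedent. If p is true, the consequent reduces to true regardless of the other variables. If p is false, the antecedent cannot hold. Either way the consequent holds.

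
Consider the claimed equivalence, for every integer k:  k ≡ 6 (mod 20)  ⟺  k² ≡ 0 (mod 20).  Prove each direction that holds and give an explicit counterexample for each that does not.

Both directions fail.

[⇒] This fails: take k = 6. Then 6 ≡ 6 (mod 20), but 6² = 36 ≡ 16 (mod 20), not 0.

[⇐] This fails: take k = 0. Then 0² = 0 ≡ 0 (mod 20), yet 0 ≡ 0 (mod 20), not 6.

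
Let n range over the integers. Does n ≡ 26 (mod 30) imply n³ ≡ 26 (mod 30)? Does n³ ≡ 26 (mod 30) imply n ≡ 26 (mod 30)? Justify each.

Forward direction. Suppose n ≡ 26 (mod 30). Write n = 30j + 26. Then (30j + 26)³ = 27000j³ + 70200j² + 60840j + 17576 = 30(900j³ + 2340j² + 2028j + 585) + 26, so n³ ≡ 26 (mod 30).

Converse. Suppose n³ ≡ 26 (mod 30). The only residue r in {0, …, 29} with r³ ≡ 26 (mod 30) is r = 26, so n ≡ 26 (mod 30).

The biconditional holds.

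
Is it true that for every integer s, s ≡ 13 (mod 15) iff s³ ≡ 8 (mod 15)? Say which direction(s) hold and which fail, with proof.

(⟹) This fails: take s = 13. Then 13 ≡ 13 (mod 15), but 13³ = 2197 ≡ 7 (mod 15), not 8.

(⟸) This fails: take s = 2. Then 2³ = 8 ≡ 8 (mod 15), yet 2 ≡ 2 (mod 15), not 13.

Neither direction holds.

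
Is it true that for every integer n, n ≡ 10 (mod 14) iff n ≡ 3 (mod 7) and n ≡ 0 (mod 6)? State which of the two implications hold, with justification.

[⇒] This fails: n = 10 gives 10 ≡ 10 (mod 14) but 10 ≡ 4 (mod 6), so the conjunction on the right does not hold.

[⇐] Conversely, if n ≡ 3 (mod 7) and n ≡ 0 (mod 6), then by the Chinese remainder theorem n ≡ 24 (mod 42). Since 24 ≡ 10 (mod 14) and 14 ∣ 42, we get n ≡ 10 (mod 14).

Only the reverse direction holds.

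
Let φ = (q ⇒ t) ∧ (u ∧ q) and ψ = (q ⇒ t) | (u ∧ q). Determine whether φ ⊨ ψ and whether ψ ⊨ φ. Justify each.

[⇐] This fails. Under t = F, q = F, u = F, the left side is false but the right side is true.

[⇒] Assume the antecedent. If t is true, (q ⇒ t) | (u ∧ q) reduces to true regardless of the other variables. If t is false, the antecedent cannot hold. Either way (q ⇒ t) | (u ∧ q) holds.

Only the forward direction holds.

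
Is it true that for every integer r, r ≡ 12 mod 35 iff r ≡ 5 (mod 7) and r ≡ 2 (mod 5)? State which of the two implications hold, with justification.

(⇒) Suppose r ≡ 12 (mod 35); write r = 35j + 12. Since 7 ∣ 35, reducing mod 7 gives r ≡ 12 ≡ 5 (mod 7); since 5 ∣ 35, reducing mod 5 gives r ≡ 12 ≡ 2 (mod 5).

(⇐) Conversely, if r ≡ 5 (mod 7) and r ≡ 2 (mod 5), then by the Chinese remainder theorem r ≡ 12 (mod 35). This is exactly r ≡ 12 (mod 35).

Equivalent; both directions hold.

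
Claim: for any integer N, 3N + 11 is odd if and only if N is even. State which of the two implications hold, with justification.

[⇒] Suppose 3N + 11 is odd. Since 3 is odd, 3N and N have the same parity, so 3N + 11 ≡ N + 11 (mod 2). As 11 is odd, 3N + 11 is odd exactly when N is even. Thus N is even.

[⇐] Conversely, suppose N is even; write N = 2j. Then 3N + 11 = 3·(2j) + 11 = 2·3j + 11, which is odd.

Both implications hold.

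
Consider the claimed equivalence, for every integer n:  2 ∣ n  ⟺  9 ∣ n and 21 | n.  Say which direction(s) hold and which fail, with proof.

(→) This fails: take n = 2. Certainly 2 ∣ 2, but 9 ∤ 2.

(←) This fails: take n = 63. Both 9 ∣ 63 and 21 ∣ 63, yet 63 is not a multiple of 2 (since 63 = 31·2 + 1), so 2 ∤ 63.

Neither direction holds.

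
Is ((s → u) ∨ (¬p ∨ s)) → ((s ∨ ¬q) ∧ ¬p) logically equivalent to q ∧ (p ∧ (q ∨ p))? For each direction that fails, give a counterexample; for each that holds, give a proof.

(⇒) This fails. Under p = F, s = F, u = F, q = F, the left side is true but the right side is false.

(⇐) This fails. Under p = T, s = F, u = F, q = T, the left side is false but the right side is true.

Neither direction holds.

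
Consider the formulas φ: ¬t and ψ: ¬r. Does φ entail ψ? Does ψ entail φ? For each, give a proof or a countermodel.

Neither direction holds.

[⇒] This fails. Under t = F, r = T, the left side is true but the right side is false.

[⇐] This fails. Under t = T, r = F, the left side is false but the right side is true.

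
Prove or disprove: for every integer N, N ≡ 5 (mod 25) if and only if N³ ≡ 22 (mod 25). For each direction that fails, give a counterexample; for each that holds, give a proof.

(⇒) This fails: take N = 5. Then 5 ≡ 5 (mod 25), but 5³ = 125 ≡ 0 (mod 25), not 22.

(⇐) This fails: take N = 13. Then 13³ = 2197 ≡ 22 (mod 25), yet 13 ≡ 13 (mod 25), not 5.

Neither direction holds.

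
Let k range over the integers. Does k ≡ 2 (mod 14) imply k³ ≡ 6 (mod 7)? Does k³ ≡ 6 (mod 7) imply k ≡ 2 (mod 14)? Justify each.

Neither direction holds.

(⟹) This fails: take k = 2. Then 2 ≡ 2 (mod 14), but 2³ = 8 ≡ 1 (mod 7), not 6.

(⟸) This fails: take k = 3. Then 3³ = 27 ≡ 6 (mod 7), yet 3 ≡ 3 (mod 14), not 2.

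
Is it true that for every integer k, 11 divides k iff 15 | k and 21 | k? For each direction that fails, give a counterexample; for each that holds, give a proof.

(⟹) This fails: take k = 11. Certainly 11 ∣ 11, but 15 ∤ 11.

(⟸) This fails: take k = 105. Both 15 ∣ 105 and 21 ∣ 105, yet 105 is not a multiple of 11 (since 105 = 9·11 + 6), so 11 ∤ 105.

(⇒) fails and (⇐) fails.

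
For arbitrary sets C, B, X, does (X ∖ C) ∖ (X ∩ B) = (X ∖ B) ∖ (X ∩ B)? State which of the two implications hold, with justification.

(⊆) Let x ∈ (X ∖ C) ∖ (X ∩ B). Then x ∈ X and x ∉ C, B, from which x ∈ (X ∖ B) ∖ (X ∩ B).

(⊇) This inclusion fails. Take C = {1}, B = ∅, X = {1}; then 1 ∈ (X ∖ B) ∖ (X ∩ B) but 1 ∉ (X ∖ C) ∖ (X ∩ B).

The sets are not equal: only the forward inclusion holds.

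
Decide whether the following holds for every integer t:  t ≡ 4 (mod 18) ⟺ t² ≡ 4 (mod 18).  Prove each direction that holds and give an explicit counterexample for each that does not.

(⇒) fails and (⇐) fails.

[⇒] This fails: take t = 4. Then 4 ≡ 4 (mod 18), but 4² = 16 ≡ 16 (mod 18), not 4.

[⇐] This fails: take t = 2. Then 2² = 4 ≡ 4 (mod 18), yet 2 ≡ 2 (mod 18), not 4.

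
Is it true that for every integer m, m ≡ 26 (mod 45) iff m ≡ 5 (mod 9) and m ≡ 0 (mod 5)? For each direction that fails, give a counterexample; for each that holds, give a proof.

(→) This fails: m = 26 gives 26 ≡ 26 (mod 45) but 26 ≡ 8 (mod 9), so the conjunction on the right does not hold.

(←) This fails: m = 5 satisfies both congruences on the right (5 ≡ 5 mod 9 and 5 ≡ 0 mod 5) yet 5 ≡ 5 (mod 45), not 26.

(⇒) fails and (⇐) fails.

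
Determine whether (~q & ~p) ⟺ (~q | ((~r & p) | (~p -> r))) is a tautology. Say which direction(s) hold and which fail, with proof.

The forward direction holds; the converse fails.

(⇒) Assume the antecedent. If p is true, the antecedent cannot hold. If p is false, the antecedent forces (p = F, r = F, q = F) or (p = F, r = T, q = F), and ~q | ((~r & p) | (~p -> r)) holds there. Either way ~q | ((~r & p) | (~p -> r)) holds.

(⇐) This fails. Under p = T, r = F, q = F, the left side is false but the right side is true.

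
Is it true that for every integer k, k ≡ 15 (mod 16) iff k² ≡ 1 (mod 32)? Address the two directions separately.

The forward direction holds; the converse fails.

Converse. This fails: take k = 1. Then 1² = 1 ≡ 1 (mod 32), yet 1 ≡ 1 (mod 16), not 15.

Forward direction. Suppose k ≡ 15 (mod 16). Working modulo 32, k ∈ {15, 31}; for each such r, r² ≡ 1 (mod 32).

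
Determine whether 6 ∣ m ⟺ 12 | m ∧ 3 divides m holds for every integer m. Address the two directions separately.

(⇒) fails; (⇐) holds.

Forward direction. This fails: take m = 6. Certainly 6 ∣ 6, but 12 ∤ 6.

Converse. Suppose 12 ∣ m and 3 ∣ m. Any common multiple of 12 and 3 is a multiple of their lcm; here lcm(12, 3) = 12·3/gcd(12, 3) = 36/3 = 12, so 12 ∣ m. Since 6 ∣ 12, it follows that 6 ∣ m.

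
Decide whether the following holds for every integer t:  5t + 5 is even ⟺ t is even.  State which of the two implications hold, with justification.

Forward direction. This fails: t = 7 gives 5t + 5 = 40, which is even, but 7 is odd, not even.

Converse. This also fails: t = 4 is even, but 5t + 5 = 25 is odd, not even.

(⇒) fails and (⇐) fails.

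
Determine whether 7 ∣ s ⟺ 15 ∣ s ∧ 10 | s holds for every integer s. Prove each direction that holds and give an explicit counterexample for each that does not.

(⟹) This fails: take s = 7. Certainly 7 ∣ 7, but 15 ∤ 7.

(⟸) This fails: take s = 30. Both 15 ∣ 30 and 10 ∣ 30, yet 30 is not a multiple of 7 (since 30 = 4·7 + 2), so 7 ∤ 30.

(⇒) fails and (⇐) fails.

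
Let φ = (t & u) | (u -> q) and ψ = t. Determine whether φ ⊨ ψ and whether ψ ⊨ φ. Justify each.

[⇐] Assume the antecedent. If q is true, (t & u) | (u -> q) reduces to true regardless of the other variables. If q is false, the antecedent forces (q = F, t = T, u = F) or (q = F, t = T, u = T), and (t & u) | (u -> q) holds there. Either way (t & u) | (u -> q) holds.

[⇒] This fails. Under q = F, t = F, u = F, the left side is true but the right side is false.

The forward direction fails; the converse holds.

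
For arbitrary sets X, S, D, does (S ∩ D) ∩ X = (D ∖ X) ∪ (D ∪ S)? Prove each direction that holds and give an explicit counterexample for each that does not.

Only the forward inclusion holds.

(⟹) Let x ∈ (S ∩ D) ∩ X. Then x ∈ X ∩ S ∩ D, from which x ∈ (D ∖ X) ∪ (D ∪ S).

(⟸) This inclusion fails. Take X = ∅, S = {1}, D = ∅; then 1 ∈ (D ∖ X) ∪ (D ∪ S) but 1 ∉ (S ∩ D) ∩ X.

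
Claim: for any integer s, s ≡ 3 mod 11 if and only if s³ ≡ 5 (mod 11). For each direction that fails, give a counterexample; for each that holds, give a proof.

(⟸) Suppose s³ ≡ 5 (mod 11). The only residue r in {0, …, 10} with r³ ≡ 5 (mod 11) is r = 3, so s ≡ 3 (mod 11).

(⟹) Suppose s ≡ 3 mod 11. Write s = 11j + 3. Then (11j + 3)³ = 1331j³ + 1089j² + 297j + 27 = 11(121j³ + 99j² + 27j + 2) + 5, so s³ ≡ 5 (mod 11).

Both directions hold; the statement is true.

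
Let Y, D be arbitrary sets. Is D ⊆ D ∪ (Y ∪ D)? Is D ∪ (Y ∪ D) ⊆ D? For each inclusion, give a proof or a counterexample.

Only the forward inclusion holds.

Forward inclusion. Let x ∈ D. Then either x ∈ D and x ∉ Y; or x ∈ Y ∩ D. In each case x ∈ D ∪ (Y ∪ D), so D ⊆ D ∪ (Y ∪ D).

Reverse inclusion. This inclusion fails. Take Y = {1}, D = ∅; then 1 ∈ D ∪ (Y ∪ D) but 1 ∉ D.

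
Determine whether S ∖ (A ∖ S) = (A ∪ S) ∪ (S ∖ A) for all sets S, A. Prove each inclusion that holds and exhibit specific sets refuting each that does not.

Forward inclusion. Let x ∈ S ∖ (A ∖ S). Then either x ∈ S and x ∉ A; or x ∈ S ∩ A. In each case x ∈ (A ∪ S) ∪ (S ∖ A), so S ∖ (A ∖ S) ⊆ (A ∪ S) ∪ (S ∖ A).

Reverse inclusion. This inclusion fails. Take S = ∅, A = {1}; then 1 ∈ (A ∪ S) ∪ (S ∖ A) but 1 ∉ S ∖ (A ∖ S).

The sets are not equal: only the forward inclusion holds.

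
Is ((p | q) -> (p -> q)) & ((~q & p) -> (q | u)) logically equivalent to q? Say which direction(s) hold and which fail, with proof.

(→) This fails. Under u = F, q = F, p = F, the left side is true but the right side is false.

(←) Assume the antecedent. If u is true, the antecedent forces (u = T, q = T, p = F) or (u = T, q = T, p = T), and the consequent holds there. If u is false, the antecedent forces (u = F, q = T, p = F) or (u = F, q = T, p = T), and the consequent holds there. Either way the consequent holds.

Only the reverse direction holds.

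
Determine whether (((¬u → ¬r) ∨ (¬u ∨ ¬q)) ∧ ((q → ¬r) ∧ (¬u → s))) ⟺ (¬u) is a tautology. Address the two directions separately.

[⇒] This fails. Under q = F, r = F, s = F, u = T, the left side is true but the right side is false.

[⇐] This fails. Under q = F, r = F, s = F, u = F, the left side is false but the right side is true.

Neither direction holds.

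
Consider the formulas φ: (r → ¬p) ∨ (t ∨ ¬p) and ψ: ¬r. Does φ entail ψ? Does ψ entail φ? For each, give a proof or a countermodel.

(⟹) This fails. Under t = F, p = F, r = T, the left side is true but the right side is false.

(⟸) Assume the antecedent. If t is true, (r → ¬p) ∨ (t ∨ ¬p) reduces to true regardless of the other variables. If t is false, the antecedent forces (t = F, p = F, r = F) or (t = F, p = T, r = F), and (r → ¬p) ∨ (t ∨ ¬p) holds there. Either way (r → ¬p) ∨ (t ∨ ¬p) holds.

Not equivalent: only (⇐) holds.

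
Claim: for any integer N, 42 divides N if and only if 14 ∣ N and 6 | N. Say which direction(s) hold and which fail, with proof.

The biconditional holds.

(→) If 42 ∣ N, write N = 42q. Since 42 = 3·14, N = 14·(3q), so 14 ∣ N; and since 42 = 7·6, N = 6·(7q), so 6 ∣ N.

(←) Suppose 14 ∣ N and 6 ∣ N. Any common multiple of 14 and 6 is a multiple of their lcm; here lcm(14, 6) = 14·6/gcd(14, 6) = 84/2 = 42, so 42 ∣ N.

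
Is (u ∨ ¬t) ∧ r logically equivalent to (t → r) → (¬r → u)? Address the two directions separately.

Forward direction. Assume the antecedent. If r is true, (t → r) → (¬r → u) reduces to true regardless of the other variables. If r is false, the antecedent cannot hold. Either way (t → r) → (¬r → u) holds.

Converse. This fails. Under r = F, u = T, t = F, the left side is false but the right side is true.

Only the forward implication holds.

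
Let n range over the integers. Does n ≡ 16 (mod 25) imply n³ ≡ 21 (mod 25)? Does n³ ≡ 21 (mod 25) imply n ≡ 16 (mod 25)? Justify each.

(←) Suppose n³ ≡ 21 (mod 25). The only residue r in {0, …, 24} with r³ ≡ 21 (mod 25) is r = 16, so n ≡ 16 (mod 25).

(→) Suppose n ≡ 16 (mod 25). Write n = 25j + 16. Then (25j + 16)³ = 15625j³ + 30000j² + 19200j + 4096 = 25(625j³ + 1200j² + 768j + 163) + 21, so n³ ≡ 21 (mod 25).

Both directions hold; the statement is true.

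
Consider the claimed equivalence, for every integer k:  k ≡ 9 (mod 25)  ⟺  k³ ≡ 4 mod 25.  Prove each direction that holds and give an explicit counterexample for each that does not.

Both directions hold.

(→) Suppose k ≡ 9 (mod 25). Write k = 25j + 9. Then (25j + 9)³ = 15625j³ + 16875j² + 6075j + 729 = 25(625j³ + 675j² + 243j + 29) + 4, so k³ ≡ 4 (mod 25).

(←) Conversely, suppose k³ ≡ 4 (mod 25). The only residue r in {0, …, 24} with r³ ≡ 4 (mod 25) is r = 9, so k ≡ 9 (mod 25).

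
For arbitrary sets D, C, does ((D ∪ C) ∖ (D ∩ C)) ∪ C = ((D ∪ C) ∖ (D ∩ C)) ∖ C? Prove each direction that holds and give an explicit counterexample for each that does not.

The sets are not equal: only the reverse inclusion holds.

(⟹) This inclusion fails. Take D = ∅, C = {1}; then 1 ∈ ((D ∪ C) ∖ (D ∩ C)) ∪ C but 1 ∉ ((D ∪ C) ∖ (D ∩ C)) ∖ C.

(⟸) Let x ∈ ((D ∪ C) ∖ (D ∩ C)) ∖ C. Then x ∈ D and x ∉ C, from which x ∈ ((D ∪ C) ∖ (D ∩ C)) ∪ C.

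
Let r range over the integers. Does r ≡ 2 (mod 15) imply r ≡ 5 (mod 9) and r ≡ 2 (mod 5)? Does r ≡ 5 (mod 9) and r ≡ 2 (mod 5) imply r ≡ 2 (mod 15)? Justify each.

(⟹) This fails: r = 17 gives 17 ≡ 2 (mod 15) but 17 ≡ 8 (mod 9), so the conjunction on the right does not hold.

(⟸) Conversely, if r ≡ 5 (mod 9) and r ≡ 2 (mod 5), then by the Chinese remainder theorem r ≡ 32 (mod 45). Since 32 ≡ 2 (mod 15) and 15 ∣ 45, we get r ≡ 2 (mod 15).

Only the converse holds.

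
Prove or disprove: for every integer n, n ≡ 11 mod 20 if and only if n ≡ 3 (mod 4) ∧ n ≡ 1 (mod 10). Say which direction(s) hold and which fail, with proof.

Both directions hold; the statement is true.

(←) If n ≡ 3 (mod 4) and n ≡ 1 (mod 10), then by the Chinese remainder theorem n ≡ 11 (mod 20). This is exactly n ≡ 11 (mod 20).

(→) Suppose n ≡ 11 (mod 20); write n = 20j + 11. Since 4 ∣ 20, reducing mod 4 gives n ≡ 11 ≡ 3 (mod 4); since 10 ∣ 20, reducing mod 10 gives n ≡ 11 ≡ 1 (mod 10).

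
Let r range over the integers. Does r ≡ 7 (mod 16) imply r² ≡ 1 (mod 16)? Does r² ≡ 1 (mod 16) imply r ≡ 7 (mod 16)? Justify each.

The forward direction holds; the converse fails.

(⇒) Suppose r ≡ 7 (mod 16). Write r = 16j + 7. Then (16j + 7)² = 256j² + 224j + 49 = 16(16j² + 14j + 3) + 1, so r² ≡ 1 (mod 16).

(⇐) This fails: take r = 1. Then 1² = 1 ≡ 1 (mod 16), yet 1 ≡ 1 (mod 16), not 7.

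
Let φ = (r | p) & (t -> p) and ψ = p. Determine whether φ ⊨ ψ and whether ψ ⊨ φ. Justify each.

(⇒) fails; (⇐) holds.

(→) This fails. Under t = F, r = T, p = F, the left side is true but the right side is false.

(←) Assume the antecedent. If t is true, the antecedent forces (t = T, r = F, p = T) or (t = T, r = T, p = T), and (r | p) & (t -> p) holds there. If t is false, the antecedent forces (t = F, r = F, p = T) or (t = F, r = T, p = T), and (r | p) & (t -> p) holds there. Either way (r | p) & (t -> p) holds.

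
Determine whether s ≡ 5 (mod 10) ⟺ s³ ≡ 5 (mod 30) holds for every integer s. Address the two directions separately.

[⇐] The residues r modulo 30 with r³ ≡ 5 (mod 30) are exactly {5}, and each is ≡ 5 (mod 10).

[⇒] This fails: take s = 15. Then 15 ≡ 5 (mod 10), but 15³ = 3375 ≡ 15 (mod 30), not 5.

The forward direction fails; the converse holds.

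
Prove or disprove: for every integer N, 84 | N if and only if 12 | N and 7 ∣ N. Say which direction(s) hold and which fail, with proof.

Equivalent; both directions hold.

(⟸) Suppose 12 ∣ N and 7 ∣ N. Any common multiple of 12 and 7 is a multiple of their lcm; here gcd(12, 7) = 1, so lcm(12, 7) = 12·7 = 84, so 84 ∣ N.

(⟹) If 84 ∣ N, write N = 84q. Since 84 = 7·12, N = 12·(7q), so 12 ∣ N; and since 84 = 12·7, N = 7·(12q), so 7 ∣ N.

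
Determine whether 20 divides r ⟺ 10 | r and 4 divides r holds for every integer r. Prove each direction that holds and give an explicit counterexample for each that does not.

(⟹) If 20 ∣ r, write r = 20q. Since 20 = 2·10, r = 10·(2q), so 10 ∣ r; and since 20 = 5·4, r = 4·(5q), so 4 ∣ r.

(⟸) Suppose 10 ∣ r and 4 ∣ r. Any common multiple of 10 and 4 is a multiple of their lcm; here lcm(10, 4) = 10·4/gcd(10, 4) = 40/2 = 20, so 20 ∣ r.

Both directions hold.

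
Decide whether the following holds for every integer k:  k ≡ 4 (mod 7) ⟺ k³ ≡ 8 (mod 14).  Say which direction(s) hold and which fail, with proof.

Neither implication holds.

(⟹) This fails: take k = 11. Then 11 ≡ 4 (mod 7), but 11³ = 1331 ≡ 1 (mod 14), not 8.

(⟸) This fails: take k = 2. Then 2³ = 8 ≡ 8 (mod 14), yet 2 ≡ 2 (mod 7), not 4.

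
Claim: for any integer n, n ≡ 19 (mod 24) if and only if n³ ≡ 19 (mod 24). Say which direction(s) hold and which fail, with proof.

Both implications hold.

(⟹) Suppose n ≡ 19 (mod 24). Write n = 24j + 19. Then (24j + 19)³ = 13824j³ + 32832j² + 25992j + 6859 = 24(576j³ + 1368j² + 1083j + 285) + 19, so n³ ≡ 19 (mod 24).

(⟸) Conversely, suppose n³ ≡ 19 (mod 24). The only residue r in {0, …, 23} with r³ ≡ 19 (mod 24) is r = 19, so n ≡ 19 (mod 24).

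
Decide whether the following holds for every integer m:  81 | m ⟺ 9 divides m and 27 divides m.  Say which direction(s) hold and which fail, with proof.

[⇐] This fails: take m = 27. Both 9 ∣ 27 and 27 ∣ 27, yet 27 is not a multiple of 81 (since 27 = 0·81 + 27), so 81 ∤ 27.

[⇒] If 81 ∣ m, write m = 81q. Since 81 = 9·9, m = 9·(9q), so 9 ∣ m; and since 81 = 3·27, m = 27·(3q), so 27 ∣ m.

(⇒) holds; (⇐) fails.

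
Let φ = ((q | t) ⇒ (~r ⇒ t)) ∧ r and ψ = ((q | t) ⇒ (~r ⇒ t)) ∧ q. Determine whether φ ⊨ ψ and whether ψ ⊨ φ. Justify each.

(⇒) fails and (⇐) fails.

(⟹) This fails. Under r = T, q = F, t = F, the left side is true but the right side is false.

(⟸) This fails. Under r = F, q = T, t = T, the left side is false but the right side is true.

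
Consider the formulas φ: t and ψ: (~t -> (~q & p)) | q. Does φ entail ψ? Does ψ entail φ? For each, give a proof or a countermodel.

[⇒] Assume the antecedent. If p is true, (~t -> (~q & p)) | q reduces to true regardless of the other variables. If p is false, the antecedent forces (p = F, t = T, q = F) or (p = F, t = T, q = T), and (~t -> (~q & p)) | q holds there. Either way (~t -> (~q & p)) | q holds.

[⇐] This fails. Under p = T, t = F, q = F, the left side is false but the right side is true.

Only the forward direction holds.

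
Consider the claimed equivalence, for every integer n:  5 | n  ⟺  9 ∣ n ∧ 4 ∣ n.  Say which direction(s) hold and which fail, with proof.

(⟹) This fails: take n = 5. Certainly 5 ∣ 5, but 9 ∤ 5.

(⟸) This fails: take n = 36. Both 9 ∣ 36 and 4 ∣ 36, yet 36 is not a multiple of 5 (since 36 = 7·5 + 1), so 5 ∤ 36.

Neither implication holds.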